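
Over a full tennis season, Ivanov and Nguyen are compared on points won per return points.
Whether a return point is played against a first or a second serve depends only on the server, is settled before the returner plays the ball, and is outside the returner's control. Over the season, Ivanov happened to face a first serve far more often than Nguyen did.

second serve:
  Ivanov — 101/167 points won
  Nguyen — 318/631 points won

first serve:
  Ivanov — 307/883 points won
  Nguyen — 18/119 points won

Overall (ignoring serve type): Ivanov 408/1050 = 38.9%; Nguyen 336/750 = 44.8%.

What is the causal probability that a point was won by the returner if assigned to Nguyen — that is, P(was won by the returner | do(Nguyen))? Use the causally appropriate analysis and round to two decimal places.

0.31

Ivanov is higher inside every serve type stratum but Nguyen is higher in aggregate. Whether to stratify depends on how serve type relates to the player.
Serve type is set before the player has any effect — it is not caused by the player — and it independently drives the outcome. That makes it a confounder, so the causal comparison is within serve type levels.
Standardising Nguyen to the population serve type mix: 0.443·318/631 + 0.557·18/119 = 0.308.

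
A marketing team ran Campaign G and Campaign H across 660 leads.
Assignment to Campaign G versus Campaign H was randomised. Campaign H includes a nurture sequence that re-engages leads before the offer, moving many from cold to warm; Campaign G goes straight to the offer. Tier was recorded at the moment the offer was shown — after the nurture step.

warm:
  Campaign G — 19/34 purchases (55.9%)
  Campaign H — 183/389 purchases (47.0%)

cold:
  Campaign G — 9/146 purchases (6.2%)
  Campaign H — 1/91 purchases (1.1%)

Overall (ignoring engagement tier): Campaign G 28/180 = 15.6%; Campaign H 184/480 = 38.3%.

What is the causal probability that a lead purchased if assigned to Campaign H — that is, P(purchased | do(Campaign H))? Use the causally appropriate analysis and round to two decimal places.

Campaign G is higher inside every engagement tier stratum but Campaign H is higher in aggregate. Whether to stratify depends on how engagement tier relates to the campaign.
Engagement tier is downstream of the campaign. One should not condition on a consequence of treatment, so the overall rates are the right comparison.
So P(outcome | do(Campaign H)) is just the pooled rate for Campaign H: 184/480 = 0.383.

0.38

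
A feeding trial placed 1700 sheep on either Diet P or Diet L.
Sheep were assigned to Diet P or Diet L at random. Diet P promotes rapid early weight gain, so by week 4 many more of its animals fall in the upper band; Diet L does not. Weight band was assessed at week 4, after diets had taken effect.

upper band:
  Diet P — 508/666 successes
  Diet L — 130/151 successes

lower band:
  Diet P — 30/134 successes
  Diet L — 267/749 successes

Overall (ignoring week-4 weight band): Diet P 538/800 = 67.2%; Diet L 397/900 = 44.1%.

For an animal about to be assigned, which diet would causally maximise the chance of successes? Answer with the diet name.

Diet P

Week-4 weight band lies on the pathway diet → week-4 weight band → outcome, so adjusting for it blocks the indirect effect. For the total causal effect of diet, use the unadjusted pooled rates.
Pooled: Diet P 67.2% vs Diet L 44.1%; Diet P is higher overall.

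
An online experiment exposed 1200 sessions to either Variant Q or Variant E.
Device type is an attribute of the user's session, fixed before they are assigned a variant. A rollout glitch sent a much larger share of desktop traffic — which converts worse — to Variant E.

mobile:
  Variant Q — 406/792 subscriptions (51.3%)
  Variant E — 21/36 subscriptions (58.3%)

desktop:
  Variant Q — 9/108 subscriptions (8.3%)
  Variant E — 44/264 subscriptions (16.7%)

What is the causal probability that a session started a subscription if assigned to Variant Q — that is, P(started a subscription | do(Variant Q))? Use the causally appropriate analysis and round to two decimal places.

Variant E is higher inside every device type stratum but Variant Q is higher in aggregate. Whether to stratify depends on how device type relates to the variant.
Nothing the variant does changes device type; the imbalance is an allocation artefact. With device type also predicting the outcome, the pooled figure is confounded, and the within-stratum comparison is the causal one.
Standardising Variant Q to the population device type mix: 0.690·406/792 + 0.310·9/108 = 0.380.

0.38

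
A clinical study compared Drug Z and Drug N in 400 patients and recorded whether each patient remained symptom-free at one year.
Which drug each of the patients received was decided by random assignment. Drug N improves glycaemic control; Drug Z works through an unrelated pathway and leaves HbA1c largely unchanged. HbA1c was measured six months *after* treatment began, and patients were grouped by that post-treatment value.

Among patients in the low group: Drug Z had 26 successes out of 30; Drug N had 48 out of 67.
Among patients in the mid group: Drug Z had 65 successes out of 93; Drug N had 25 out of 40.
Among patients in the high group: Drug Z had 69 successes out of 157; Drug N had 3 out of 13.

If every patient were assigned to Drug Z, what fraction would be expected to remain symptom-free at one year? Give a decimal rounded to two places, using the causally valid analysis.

The HbA1c-specific comparison favours Drug Z throughout, but the pooled figures favour Drug N. The question is whether to condition on HbA1c.
HbA1c is recorded after the drug and is itself shifted by it — it sits on the causal path from drug to outcome. Conditioning on a mediator would strip out part of the effect we want; the pooled comparison gives the total causal effect.
So P(outcome | do(Drug Z)) is just the pooled rate for Drug Z: 160/280 = 0.571.

0.57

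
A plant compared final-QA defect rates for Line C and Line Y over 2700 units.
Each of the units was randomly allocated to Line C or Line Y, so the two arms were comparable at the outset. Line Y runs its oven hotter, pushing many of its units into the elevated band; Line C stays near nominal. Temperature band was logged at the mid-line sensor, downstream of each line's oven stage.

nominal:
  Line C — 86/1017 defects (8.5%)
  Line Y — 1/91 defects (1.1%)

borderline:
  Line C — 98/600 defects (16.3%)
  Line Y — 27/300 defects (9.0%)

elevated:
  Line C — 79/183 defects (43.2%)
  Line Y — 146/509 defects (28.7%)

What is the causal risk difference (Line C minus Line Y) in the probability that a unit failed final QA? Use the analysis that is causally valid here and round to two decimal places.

-0.05

In-process temperature band here is a post-treatment variable shaped by the line; conditioning on it would introduce bias rather than remove it. The overall comparison is the causal one.
The causal difference is the pooled difference: 0.146 − 0.193 = -0.047.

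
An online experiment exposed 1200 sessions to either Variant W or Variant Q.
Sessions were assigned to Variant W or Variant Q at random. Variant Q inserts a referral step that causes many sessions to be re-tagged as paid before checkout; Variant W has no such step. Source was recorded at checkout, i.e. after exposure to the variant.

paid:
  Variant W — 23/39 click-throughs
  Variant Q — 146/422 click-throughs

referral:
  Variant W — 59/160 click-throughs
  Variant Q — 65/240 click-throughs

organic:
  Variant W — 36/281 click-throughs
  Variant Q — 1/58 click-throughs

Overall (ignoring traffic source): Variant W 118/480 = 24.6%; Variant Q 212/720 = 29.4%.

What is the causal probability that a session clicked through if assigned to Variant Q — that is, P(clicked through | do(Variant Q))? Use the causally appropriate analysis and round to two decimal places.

0.29

Variant W is higher inside every traffic source stratum but Variant Q is higher in aggregate. Whether to stratify depends on how traffic source relates to the variant.
Because the variant influences traffic source, traffic source is a post-treatment mediator, not a confounder. Stratifying on it would bias the estimate; the causal effect is the crude pooled difference.
So P(outcome | do(Variant Q)) is just the pooled rate for Variant Q: 212/720 = 0.294.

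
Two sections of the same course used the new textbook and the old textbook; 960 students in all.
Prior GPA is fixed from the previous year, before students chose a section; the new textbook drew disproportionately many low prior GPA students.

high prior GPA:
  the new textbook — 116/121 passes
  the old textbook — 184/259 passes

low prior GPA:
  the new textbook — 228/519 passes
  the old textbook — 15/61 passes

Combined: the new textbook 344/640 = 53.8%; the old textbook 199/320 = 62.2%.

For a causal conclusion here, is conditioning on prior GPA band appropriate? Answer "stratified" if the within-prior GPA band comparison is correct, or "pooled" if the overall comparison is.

Since prior GPA band is a pre-existing factor (not a product of the teaching method) and it affects the outcome on its own, it is a confounder. The stratified rates, not the pooled rate, identify the causal effect.
Within each level — high prior GPA: 95.9% vs 71.0%; low prior GPA: 43.9% vs 24.6% — the new textbook is higher every time.

stratified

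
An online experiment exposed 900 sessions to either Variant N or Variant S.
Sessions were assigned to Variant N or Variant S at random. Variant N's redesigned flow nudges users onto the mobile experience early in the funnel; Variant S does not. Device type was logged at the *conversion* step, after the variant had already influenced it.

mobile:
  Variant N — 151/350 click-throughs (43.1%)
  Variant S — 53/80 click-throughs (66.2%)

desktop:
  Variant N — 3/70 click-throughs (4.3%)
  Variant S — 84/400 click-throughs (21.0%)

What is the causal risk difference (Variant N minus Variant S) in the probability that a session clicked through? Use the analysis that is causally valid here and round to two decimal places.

+0.08

Within every device type level Variant S has the higher rate, yet pooled Variant N does — Simpson's reversal.
Device type is recorded after the variant and is itself shifted by it — it sits on the causal path from variant to outcome. Conditioning on a mediator would strip out part of the effect we want; the pooled comparison gives the total causal effect.
The causal difference is the pooled difference: 0.367 − 0.285 = +0.081.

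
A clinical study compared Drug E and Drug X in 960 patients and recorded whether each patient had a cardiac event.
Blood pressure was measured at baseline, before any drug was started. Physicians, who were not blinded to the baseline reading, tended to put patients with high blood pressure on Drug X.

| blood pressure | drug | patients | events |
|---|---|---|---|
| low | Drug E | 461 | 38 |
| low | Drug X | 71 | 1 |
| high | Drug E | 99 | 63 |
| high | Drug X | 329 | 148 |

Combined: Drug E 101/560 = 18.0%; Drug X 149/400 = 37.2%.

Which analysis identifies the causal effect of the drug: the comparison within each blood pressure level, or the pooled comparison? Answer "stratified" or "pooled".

Within every blood pressure level Drug X has the lower rate, yet pooled Drug E does — Simpson's reversal.
Since blood pressure is a pre-existing factor (not a product of the drug) and it affects the outcome on its own, it is a confounder. The stratified rates, not the pooled rate, identify the causal effect.
Within each level — low: 8.2% vs 1.4%; high: 63.6% vs 45.0% — Drug X is lower every time.

stratified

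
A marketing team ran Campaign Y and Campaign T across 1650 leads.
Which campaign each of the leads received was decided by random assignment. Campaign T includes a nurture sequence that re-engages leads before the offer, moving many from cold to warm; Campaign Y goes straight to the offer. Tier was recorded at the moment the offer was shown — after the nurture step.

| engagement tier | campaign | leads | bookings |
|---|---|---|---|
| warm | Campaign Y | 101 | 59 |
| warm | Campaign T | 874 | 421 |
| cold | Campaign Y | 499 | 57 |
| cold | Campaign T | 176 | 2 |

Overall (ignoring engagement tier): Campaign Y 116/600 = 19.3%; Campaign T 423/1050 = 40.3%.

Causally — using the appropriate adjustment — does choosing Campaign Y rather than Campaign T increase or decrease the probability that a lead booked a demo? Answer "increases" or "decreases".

decreases

Within every engagement tier level Campaign Y has the higher rate, yet pooled Campaign T does — Simpson's reversal.
Stratifying would compare campaigns among leads the campaigns themselves sorted into engagement tier groups — a form of selection on an intermediate. The unconditioned pooled rates give the total causal effect.
Pooled: Campaign Y 19.3% vs Campaign T 40.3%; Campaign T is higher overall.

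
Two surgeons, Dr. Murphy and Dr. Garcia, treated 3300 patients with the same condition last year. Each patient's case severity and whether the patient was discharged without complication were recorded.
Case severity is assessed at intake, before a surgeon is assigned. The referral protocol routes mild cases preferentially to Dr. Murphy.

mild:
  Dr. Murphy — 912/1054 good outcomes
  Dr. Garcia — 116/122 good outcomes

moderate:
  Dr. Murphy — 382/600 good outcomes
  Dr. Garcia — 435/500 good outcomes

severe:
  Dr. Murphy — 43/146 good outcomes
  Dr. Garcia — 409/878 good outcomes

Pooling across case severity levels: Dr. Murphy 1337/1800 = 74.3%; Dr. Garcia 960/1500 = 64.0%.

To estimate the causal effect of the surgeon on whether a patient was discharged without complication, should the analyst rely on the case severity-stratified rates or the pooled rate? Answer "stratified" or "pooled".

stratified

Nothing the surgeon does changes case severity; the imbalance is an allocation artefact. With case severity also predicting the outcome, the pooled figure is confounded, and the within-stratum comparison is the causal one.
Within each level — mild: 86.5% vs 95.1%; moderate: 63.7% vs 87.0%; severe: 29.5% vs 46.6% — Dr. Garcia is higher every time.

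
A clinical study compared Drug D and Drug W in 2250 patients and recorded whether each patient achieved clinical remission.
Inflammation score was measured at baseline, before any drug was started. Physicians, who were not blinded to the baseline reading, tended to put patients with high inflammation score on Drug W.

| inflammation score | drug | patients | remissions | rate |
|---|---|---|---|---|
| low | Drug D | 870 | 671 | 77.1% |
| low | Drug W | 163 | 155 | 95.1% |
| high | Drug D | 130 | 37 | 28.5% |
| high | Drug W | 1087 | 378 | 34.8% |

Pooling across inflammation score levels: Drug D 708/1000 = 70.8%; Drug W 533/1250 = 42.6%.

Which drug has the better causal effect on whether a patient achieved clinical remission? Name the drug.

Drug W

Inflammation score differs across drugs for reasons unrelated to any effect of the drug itself, and it separately predicts the outcome — a classic confounder. We must compare within inflammation score levels.
Within each level — low: 77.1% vs 95.1%; high: 28.5% vs 34.8% — Drug W is higher every time.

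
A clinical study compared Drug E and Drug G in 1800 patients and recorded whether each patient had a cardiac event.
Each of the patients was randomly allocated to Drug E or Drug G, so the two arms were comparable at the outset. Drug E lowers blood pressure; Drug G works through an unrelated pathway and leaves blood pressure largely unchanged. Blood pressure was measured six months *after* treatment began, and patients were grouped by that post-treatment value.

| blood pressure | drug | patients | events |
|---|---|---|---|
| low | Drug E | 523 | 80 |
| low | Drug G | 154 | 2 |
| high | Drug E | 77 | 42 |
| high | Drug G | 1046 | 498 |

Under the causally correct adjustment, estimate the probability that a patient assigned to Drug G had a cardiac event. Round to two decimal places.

0.42

Blood pressure is downstream of the drug. One should not condition on a consequence of treatment, so the overall rates are the right comparison.
So P(outcome | do(Drug G)) is just the pooled rate for Drug G: 500/1200 = 0.417.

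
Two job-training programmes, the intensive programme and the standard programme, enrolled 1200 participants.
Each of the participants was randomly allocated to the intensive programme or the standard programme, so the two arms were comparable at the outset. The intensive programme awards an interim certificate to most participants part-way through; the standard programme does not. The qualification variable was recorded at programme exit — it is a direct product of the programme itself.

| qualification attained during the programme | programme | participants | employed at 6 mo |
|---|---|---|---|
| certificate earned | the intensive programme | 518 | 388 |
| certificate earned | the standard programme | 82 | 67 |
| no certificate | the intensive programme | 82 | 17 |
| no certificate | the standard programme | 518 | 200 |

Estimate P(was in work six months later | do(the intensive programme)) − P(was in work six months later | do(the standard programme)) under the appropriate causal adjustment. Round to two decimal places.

The qualification attained during the programme-specific comparison favours the standard programme throughout, but the pooled figures favour the intensive programme. The question is whether to condition on qualification attained during the programme.
Qualification attained during the programme is downstream of the programme. One should not condition on a consequence of treatment, so the overall rates are the right comparison.
The causal difference is the pooled difference: 0.675 − 0.445 = +0.230.

+0.23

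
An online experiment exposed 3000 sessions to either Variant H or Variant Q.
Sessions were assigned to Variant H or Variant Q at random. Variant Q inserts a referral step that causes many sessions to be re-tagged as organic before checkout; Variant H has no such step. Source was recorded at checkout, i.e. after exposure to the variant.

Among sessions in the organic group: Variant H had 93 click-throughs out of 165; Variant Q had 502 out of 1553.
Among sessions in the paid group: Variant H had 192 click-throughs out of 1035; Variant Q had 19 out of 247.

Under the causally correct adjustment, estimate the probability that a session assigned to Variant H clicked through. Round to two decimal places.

0.24

The stratified and pooled comparisons disagree (Variant H wins within each traffic source; Variant Q wins overall), so the answer turns on the causal role of traffic source.
Traffic source is downstream of the variant. One should not condition on a consequence of treatment, so the overall rates are the right comparison.
So P(outcome | do(Variant H)) is just the pooled rate for Variant H: 285/1200 = 0.237.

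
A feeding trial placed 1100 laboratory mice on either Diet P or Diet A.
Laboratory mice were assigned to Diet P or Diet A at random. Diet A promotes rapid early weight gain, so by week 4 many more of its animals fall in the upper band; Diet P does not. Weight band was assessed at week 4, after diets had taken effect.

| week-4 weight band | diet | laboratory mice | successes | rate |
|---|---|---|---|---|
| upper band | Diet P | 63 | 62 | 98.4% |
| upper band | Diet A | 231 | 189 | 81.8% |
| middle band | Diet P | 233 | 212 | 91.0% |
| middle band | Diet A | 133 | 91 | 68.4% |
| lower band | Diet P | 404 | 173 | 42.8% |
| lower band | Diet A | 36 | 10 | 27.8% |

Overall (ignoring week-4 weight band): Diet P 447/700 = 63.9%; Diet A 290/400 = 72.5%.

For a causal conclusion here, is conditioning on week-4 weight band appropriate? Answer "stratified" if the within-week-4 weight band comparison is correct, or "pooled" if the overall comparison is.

Because the diet influences week-4 weight band, week-4 weight band is a post-treatment mediator, not a confounder. Stratifying on it would bias the estimate; the causal effect is the crude pooled difference.
Pooled: Diet P 63.9% vs Diet A 72.5%; Diet A is higher overall.

pooled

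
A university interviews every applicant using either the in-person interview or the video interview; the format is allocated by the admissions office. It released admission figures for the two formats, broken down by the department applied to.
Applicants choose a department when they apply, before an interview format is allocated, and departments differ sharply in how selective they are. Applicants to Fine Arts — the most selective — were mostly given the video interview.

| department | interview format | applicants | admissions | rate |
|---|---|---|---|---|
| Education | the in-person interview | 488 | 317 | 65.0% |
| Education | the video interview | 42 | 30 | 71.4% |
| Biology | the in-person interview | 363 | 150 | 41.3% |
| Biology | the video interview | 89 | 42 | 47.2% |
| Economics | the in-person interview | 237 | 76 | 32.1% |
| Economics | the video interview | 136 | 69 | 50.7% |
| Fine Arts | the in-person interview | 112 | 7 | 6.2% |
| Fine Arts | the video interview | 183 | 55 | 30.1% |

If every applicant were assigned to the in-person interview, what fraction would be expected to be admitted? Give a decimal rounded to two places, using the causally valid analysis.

Since department is a pre-existing factor (not a product of the interview format) and it affects the outcome on its own, it is a confounder. The stratified rates, not the pooled rate, identify the causal effect.
Standardising the in-person interview to the population department mix: 0.321·317/488 + 0.274·150/363 + 0.226·76/237 + 0.179·7/112 = 0.406.

0.41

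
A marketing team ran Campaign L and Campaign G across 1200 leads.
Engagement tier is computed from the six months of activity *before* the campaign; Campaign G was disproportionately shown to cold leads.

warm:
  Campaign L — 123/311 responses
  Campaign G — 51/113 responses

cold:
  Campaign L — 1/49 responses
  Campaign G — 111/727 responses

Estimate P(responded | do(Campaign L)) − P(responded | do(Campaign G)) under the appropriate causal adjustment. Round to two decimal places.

Engagement tier satisfies the back-door criterion: it is not a descendant of the campaign, and it blocks the spurious path from campaign to outcome. Adjusting for it (i.e., using the within-engagement tier rates) gives the causal effect.
Adjusting over the population distribution of engagement tier: 0.353·(0.395−0.451) + 0.647·(0.020−0.153) = -0.105.

-0.11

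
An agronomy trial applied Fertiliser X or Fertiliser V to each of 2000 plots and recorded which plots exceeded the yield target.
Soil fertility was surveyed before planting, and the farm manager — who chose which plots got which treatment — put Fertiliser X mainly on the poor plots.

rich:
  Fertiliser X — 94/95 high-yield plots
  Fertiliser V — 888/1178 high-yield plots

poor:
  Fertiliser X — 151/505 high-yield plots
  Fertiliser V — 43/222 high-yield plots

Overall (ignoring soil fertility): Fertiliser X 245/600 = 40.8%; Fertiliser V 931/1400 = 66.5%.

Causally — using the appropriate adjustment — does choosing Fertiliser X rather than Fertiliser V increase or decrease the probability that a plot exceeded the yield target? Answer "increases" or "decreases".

increases

Nothing the fertiliser does changes soil fertility; the imbalance is an allocation artefact. With soil fertility also predicting the outcome, the pooled figure is confounded, and the within-stratum comparison is the causal one.
Within each level — rich: 98.9% vs 75.4%; poor: 29.9% vs 19.4% — Fertiliser X is higher every time.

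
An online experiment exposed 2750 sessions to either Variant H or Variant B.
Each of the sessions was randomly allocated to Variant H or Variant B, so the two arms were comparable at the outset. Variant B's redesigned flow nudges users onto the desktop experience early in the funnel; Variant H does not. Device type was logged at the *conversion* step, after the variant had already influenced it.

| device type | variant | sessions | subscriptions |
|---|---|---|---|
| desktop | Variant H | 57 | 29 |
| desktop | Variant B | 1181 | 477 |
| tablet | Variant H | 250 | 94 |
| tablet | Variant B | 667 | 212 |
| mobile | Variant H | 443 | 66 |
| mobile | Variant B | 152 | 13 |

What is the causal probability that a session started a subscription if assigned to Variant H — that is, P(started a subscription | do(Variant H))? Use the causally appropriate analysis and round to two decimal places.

0.25

The device type-specific comparison favours Variant H throughout, but the pooled figures favour Variant B. The question is whether to condition on device type.
Device type here is a post-treatment variable shaped by the variant; conditioning on it would introduce bias rather than remove it. The overall comparison is the causal one.
So P(outcome | do(Variant H)) is just the pooled rate for Variant H: 189/750 = 0.252.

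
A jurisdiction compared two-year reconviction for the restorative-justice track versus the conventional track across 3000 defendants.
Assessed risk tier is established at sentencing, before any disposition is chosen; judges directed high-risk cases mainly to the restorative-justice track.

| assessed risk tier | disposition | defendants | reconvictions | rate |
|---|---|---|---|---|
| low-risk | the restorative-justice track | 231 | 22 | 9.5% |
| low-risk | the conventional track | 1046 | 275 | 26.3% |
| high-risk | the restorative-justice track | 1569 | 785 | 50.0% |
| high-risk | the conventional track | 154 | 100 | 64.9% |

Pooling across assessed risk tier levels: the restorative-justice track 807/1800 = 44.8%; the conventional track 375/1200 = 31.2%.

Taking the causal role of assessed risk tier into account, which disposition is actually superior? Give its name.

the restorative-justice track

the restorative-justice track is lower inside every assessed risk tier stratum but the conventional track is lower in aggregate. Whether to stratify depends on how assessed risk tier relates to the disposition.
The imbalance in assessed risk tier arose from how defendants were allocated, not from anything the disposition did; and assessed risk tier independently affects the outcome. The pooled gap is confounded — condition on assessed risk tier.
Within each level — low-risk: 9.5% vs 26.3%; high-risk: 50.0% vs 64.9% — the restorative-justice track is lower every time.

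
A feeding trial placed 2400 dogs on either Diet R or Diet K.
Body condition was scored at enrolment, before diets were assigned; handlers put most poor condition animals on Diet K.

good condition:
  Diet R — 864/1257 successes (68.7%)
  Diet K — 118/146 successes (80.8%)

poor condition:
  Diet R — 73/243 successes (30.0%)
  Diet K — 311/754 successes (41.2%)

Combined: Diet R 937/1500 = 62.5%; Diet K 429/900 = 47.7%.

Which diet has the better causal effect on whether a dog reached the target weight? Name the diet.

Diet K

The starting body condition-specific comparison favours Diet K throughout, but the pooled figures favour Diet R. The question is whether to condition on starting body condition.
Starting body condition is set before the diet has any effect — it is not caused by the diet — and it independently drives the outcome. That makes it a confounder, so the causal comparison is within starting body condition levels.
Within each level — good condition: 68.7% vs 80.8%; poor condition: 30.0% vs 41.2% — Diet K is higher every time.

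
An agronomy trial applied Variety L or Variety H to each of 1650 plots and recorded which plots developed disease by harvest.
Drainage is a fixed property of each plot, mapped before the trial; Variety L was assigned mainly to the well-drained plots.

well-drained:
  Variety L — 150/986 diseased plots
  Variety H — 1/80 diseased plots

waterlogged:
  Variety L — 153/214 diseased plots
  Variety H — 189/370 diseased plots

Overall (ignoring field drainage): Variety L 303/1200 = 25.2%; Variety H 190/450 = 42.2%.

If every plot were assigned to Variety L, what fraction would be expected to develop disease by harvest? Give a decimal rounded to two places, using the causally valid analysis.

Within every field drainage level Variety H has the lower rate, yet pooled Variety L does — Simpson's reversal.
Nothing the variety does changes field drainage; the imbalance is an allocation artefact. With field drainage also predicting the outcome, the pooled figure is confounded, and the within-stratum comparison is the causal one.
Standardising Variety L to the population field drainage mix: 0.646·150/986 + 0.354·153/214 = 0.351.

0.35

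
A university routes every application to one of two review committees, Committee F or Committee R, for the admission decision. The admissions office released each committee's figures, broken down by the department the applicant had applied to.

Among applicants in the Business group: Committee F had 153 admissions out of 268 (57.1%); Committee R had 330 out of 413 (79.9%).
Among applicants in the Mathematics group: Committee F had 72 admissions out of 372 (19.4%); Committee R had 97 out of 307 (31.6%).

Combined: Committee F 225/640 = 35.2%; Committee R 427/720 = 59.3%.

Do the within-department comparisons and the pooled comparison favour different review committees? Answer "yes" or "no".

no

Within each department level (Business 57.1% vs 79.9%; Mathematics 19.4% vs 31.6%), Committee R has the higher rate every time. Pooled: 35.2% vs 59.3% — Committee R has the higher rate overall. They agree.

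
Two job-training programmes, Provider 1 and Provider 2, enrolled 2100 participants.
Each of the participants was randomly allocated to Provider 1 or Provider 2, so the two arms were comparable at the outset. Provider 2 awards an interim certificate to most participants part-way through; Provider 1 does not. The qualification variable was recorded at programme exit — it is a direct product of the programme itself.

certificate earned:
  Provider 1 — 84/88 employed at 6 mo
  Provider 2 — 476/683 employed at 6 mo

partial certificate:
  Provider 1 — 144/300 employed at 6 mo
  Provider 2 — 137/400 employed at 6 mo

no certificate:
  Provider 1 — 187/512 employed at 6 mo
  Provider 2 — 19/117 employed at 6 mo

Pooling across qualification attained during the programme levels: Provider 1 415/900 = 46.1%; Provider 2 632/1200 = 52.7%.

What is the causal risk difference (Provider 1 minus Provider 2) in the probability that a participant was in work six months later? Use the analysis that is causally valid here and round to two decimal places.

-0.07

The distribution of qualification attained during the programme is itself part of what the programme does — it is an intermediate outcome. Holding it fixed would remove that part of the effect; the total effect is the pooled difference.
The causal difference is the pooled difference: 0.461 − 0.527 = -0.066.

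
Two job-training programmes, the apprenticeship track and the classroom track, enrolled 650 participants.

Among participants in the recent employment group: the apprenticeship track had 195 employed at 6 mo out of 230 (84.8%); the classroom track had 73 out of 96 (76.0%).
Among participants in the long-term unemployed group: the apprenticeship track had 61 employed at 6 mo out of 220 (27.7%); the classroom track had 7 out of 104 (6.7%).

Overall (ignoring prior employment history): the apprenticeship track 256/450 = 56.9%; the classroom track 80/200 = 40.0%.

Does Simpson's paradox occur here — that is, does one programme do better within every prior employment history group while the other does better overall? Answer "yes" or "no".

Within each prior employment history level (recent employment 84.8% vs 76.0%; long-term unemployed 27.7% vs 6.7%), the apprenticeship track has the higher rate every time. Pooled: 56.9% vs 40.0% — the apprenticeship track has the higher rate overall. They agree.

no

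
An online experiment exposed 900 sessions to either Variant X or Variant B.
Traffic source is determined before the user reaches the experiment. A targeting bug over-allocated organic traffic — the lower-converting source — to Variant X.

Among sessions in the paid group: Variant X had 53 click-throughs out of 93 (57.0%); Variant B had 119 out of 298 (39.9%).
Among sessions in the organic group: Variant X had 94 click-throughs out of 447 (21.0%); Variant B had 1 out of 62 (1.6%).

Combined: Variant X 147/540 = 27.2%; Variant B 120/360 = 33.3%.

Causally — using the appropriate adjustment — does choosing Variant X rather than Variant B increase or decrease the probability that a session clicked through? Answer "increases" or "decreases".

The traffic source-specific comparison favours Variant X throughout, but the pooled figures favour Variant B. The question is whether to condition on traffic source.
Traffic source differs across variants for reasons unrelated to any effect of the variant itself, and it separately predicts the outcome — a classic confounder. We must compare within traffic source levels.
Within each level — paid: 57.0% vs 39.9%; organic: 21.0% vs 1.6% — Variant X is higher every time.

increases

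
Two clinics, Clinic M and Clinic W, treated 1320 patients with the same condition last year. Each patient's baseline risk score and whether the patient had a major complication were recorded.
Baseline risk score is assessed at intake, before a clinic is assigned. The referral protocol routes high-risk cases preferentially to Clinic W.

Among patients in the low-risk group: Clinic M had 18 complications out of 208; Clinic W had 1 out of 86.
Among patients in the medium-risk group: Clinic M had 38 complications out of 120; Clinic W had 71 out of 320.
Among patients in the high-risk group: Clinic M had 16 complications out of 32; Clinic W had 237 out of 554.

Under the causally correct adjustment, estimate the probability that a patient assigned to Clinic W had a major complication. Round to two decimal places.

0.27

Baseline risk score satisfies the back-door criterion: it is not a descendant of the clinic, and it blocks the spurious path from clinic to outcome. Adjusting for it (i.e., using the within-baseline risk score rates) gives the causal effect.
Standardising Clinic W to the population baseline risk score mix: 0.223·1/86 + 0.333·71/320 + 0.444·237/554 = 0.266.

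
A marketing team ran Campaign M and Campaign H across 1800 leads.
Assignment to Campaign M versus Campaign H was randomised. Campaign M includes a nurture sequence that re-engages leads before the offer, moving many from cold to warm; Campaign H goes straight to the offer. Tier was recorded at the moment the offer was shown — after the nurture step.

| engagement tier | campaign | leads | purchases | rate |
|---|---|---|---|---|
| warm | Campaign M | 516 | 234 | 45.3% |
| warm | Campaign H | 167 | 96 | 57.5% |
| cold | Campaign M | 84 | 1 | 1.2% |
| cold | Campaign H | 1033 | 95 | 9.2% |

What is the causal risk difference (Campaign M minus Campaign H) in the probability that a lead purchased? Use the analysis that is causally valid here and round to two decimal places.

+0.23

The stratified and pooled comparisons disagree (Campaign H wins within each engagement tier; Campaign M wins overall), so the answer turns on the causal role of engagement tier.
Engagement tier lies on the pathway campaign → engagement tier → outcome, so adjusting for it blocks the indirect effect. For the total causal effect of campaign, use the unadjusted pooled rates.
The causal difference is the pooled difference: 0.392 − 0.159 = +0.233.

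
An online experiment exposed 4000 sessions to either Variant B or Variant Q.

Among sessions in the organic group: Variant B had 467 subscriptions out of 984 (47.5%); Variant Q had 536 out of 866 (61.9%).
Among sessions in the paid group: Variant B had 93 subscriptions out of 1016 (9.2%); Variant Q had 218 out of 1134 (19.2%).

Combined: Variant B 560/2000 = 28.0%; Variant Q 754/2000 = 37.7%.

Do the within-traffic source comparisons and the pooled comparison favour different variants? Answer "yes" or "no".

no

Within each traffic source level (organic 47.5% vs 61.9%; paid 9.2% vs 19.2%), Variant Q has the higher rate every time. Pooled: 28.0% vs 37.7% — Variant Q has the higher rate overall. They agree.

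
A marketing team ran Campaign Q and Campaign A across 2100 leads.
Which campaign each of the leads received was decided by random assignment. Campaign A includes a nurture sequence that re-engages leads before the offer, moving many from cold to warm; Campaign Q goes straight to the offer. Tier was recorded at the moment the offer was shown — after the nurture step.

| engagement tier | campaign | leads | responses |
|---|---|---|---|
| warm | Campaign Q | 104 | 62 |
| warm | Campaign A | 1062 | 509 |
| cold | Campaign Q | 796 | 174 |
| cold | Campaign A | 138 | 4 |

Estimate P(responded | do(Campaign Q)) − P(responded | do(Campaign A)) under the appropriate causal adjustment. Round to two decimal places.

-0.17

Because the campaign influences engagement tier, engagement tier is a post-treatment mediator, not a confounder. Stratifying on it would bias the estimate; the causal effect is the crude pooled difference.
The causal difference is the pooled difference: 0.262 − 0.427 = -0.165.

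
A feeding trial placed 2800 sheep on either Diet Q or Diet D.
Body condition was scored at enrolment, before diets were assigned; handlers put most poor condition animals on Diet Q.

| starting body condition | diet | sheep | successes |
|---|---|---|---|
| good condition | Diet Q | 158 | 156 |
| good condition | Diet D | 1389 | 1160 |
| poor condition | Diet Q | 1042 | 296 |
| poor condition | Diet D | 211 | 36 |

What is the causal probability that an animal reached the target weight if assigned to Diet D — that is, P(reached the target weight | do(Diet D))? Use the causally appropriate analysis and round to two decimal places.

The imbalance in starting body condition arose from how sheep were allocated, not from anything the diet did; and starting body condition independently affects the outcome. The pooled gap is confounded — condition on starting body condition.
Standardising Diet D to the population starting body condition mix: 0.552·1160/1389 + 0.448·36/211 = 0.538.

0.54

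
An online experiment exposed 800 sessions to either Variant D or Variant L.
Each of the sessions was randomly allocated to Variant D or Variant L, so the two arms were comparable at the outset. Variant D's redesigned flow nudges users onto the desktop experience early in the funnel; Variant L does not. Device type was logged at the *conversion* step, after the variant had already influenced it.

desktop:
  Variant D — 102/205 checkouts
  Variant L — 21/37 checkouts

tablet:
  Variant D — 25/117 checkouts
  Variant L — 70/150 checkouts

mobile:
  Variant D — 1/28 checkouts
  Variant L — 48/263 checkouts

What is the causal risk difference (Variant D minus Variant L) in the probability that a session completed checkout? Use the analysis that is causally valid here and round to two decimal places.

+0.06

The stratified and pooled comparisons disagree (Variant L wins within each device type; Variant D wins overall), so the answer turns on the causal role of device type.
Because the variant influences device type, device type is a post-treatment mediator, not a confounder. Stratifying on it would bias the estimate; the causal effect is the crude pooled difference.
The causal difference is the pooled difference: 0.366 − 0.309 = +0.057.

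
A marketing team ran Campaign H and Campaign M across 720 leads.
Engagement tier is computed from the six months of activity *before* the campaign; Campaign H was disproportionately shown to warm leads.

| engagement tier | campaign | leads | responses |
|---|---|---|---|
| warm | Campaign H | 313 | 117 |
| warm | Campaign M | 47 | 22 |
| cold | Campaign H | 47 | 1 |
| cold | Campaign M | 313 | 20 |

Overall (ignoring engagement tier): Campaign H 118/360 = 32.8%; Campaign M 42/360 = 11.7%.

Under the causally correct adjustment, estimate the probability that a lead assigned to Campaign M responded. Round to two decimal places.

0.27

The imbalance in engagement tier arose from how leads were allocated, not from anything the campaign did; and engagement tier independently affects the outcome. The pooled gap is confounded — condition on engagement tier.
Standardising Campaign M to the population engagement tier mix: 0.500·22/47 + 0.500·20/313 = 0.266.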